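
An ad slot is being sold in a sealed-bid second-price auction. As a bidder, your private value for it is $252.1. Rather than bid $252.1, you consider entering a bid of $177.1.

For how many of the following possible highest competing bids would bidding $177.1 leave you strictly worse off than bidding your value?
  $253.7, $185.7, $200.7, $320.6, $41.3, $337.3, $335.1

2

The deviation hurts exactly when the highest competing bid lies strictly between $177.1 and $252.1 — underbidding then forfeits a profitable win.
$253.7: above both → same outcome either way.
$185.7: inside the interval → strictly worse (loss $66.4).
$200.7: inside the interval → strictly worse (loss $51.4).
$320.6: above both → same outcome either way.
$41.3: below both → same outcome either way.
$337.3: above both → same outcome either way.
$335.1: above both → same outcome either way.
Count: 2.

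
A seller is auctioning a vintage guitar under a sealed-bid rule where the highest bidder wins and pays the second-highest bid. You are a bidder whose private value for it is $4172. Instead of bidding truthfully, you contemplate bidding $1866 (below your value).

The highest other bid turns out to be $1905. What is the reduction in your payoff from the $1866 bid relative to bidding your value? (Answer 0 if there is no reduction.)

Bidding your value $4172: you win (since $4172 > $1905) and pay $1905. Payoff $2267.
Bidding $1866: you lose. Payoff $0.
The competing bid $1905 lies between your shaded bid and your value, so underbidding forfeits an item you could have won at a profitable price.
Loss from deviating = $2267 − ($0) = $2267.
In a second-price auction your bid sets only whether you win, not what you pay, so bidding your true value is weakly dominant.

$2267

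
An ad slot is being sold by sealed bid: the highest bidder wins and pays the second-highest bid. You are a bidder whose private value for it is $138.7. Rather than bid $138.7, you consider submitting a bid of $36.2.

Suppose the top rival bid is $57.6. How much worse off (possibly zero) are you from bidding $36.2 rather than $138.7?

Bidding your value $138.7: you win (since $138.7 > $57.6) and pay $57.6. Payoff $81.1.
Bidding $36.2: you lose. Payoff $0.
The competing bid $57.6 lies between your shaded bid and your value, so underbidding forfeits an item you could have won at a profitable price.
Loss from deviating = $81.1 − ($0) = $81.1.

$81.1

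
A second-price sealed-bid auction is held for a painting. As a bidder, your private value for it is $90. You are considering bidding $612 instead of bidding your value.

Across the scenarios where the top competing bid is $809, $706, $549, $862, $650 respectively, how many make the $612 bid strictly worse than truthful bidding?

The deviation hurts exactly when the highest competing bid lies strictly between $90 and $612 — overbidding then wins at a price above your value.
$809: above both → same outcome either way.
$706: above both → same outcome either way.
$549: inside the interval → strictly worse (loss $459).
$862: above both → same outcome either way.
$650: above both → same outcome either way.
Count: 1.

1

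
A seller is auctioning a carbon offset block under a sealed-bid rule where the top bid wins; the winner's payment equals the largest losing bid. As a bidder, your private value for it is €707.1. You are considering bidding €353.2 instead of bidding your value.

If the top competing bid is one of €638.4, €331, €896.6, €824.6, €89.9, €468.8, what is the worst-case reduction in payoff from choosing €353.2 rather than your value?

€238.3

€638.4: truthful gives €68.7, deviation gives €0 → loss €68.7.
€331: same outcome either way → loss €0.
€896.6: same outcome either way → loss €0.
€824.6: same outcome either way → loss €0.
€89.9: same outcome either way → loss €0.
€468.8: truthful gives €238.3, deviation gives €0 → loss €238.3.
Maximum loss: €238.3.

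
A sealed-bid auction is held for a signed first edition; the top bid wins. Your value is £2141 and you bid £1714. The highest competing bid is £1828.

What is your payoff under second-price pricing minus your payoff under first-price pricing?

Your bid £1714 is below £1828, so you lose under either rule.
Payoff is £0 in both cases; difference = £0.

£0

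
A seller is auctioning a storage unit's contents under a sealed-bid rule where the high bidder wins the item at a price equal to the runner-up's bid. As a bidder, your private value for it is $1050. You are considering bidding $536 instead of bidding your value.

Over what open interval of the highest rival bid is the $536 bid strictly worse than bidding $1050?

If the competing bid is below $536, both bids win at the same price — no difference.
If it is above $1050, both bids lose — no difference.
If it lies strictly between $536 and $1050, bidding your value wins at a price below your value (positive payoff) while bidding $536 loses (payoff 0).
So the deviation strictly hurts on the open interval ($536, $1050).

($536, $1050)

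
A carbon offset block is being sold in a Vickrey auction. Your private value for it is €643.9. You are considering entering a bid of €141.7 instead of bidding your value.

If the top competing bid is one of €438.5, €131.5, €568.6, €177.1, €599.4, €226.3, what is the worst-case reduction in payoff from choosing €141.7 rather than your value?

€466.8

€438.5: truthful gives €205.4, deviation gives €0 → loss €205.4.
€131.5: same outcome either way → loss €0.
€568.6: truthful gives €75.3, deviation gives €0 → loss €75.3.
€177.1: truthful gives €466.8, deviation gives €0 → loss €466.8.
€599.4: truthful gives €44.5, deviation gives €0 → loss €44.5.
€226.3: truthful gives €417.6, deviation gives €0 → loss €417.6.
Maximum loss: €466.8.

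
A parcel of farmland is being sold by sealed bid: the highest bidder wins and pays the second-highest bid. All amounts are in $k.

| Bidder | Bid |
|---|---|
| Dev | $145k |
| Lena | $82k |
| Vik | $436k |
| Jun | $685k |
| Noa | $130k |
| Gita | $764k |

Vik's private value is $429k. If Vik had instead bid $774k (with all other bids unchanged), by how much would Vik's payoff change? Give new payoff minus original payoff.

The highest bid among the other bidders is $764k; Vik's bid doesn't change that.
Original bid $436k: Vik is not highest (top rival bid is $764k); payoff $0k.
Alternative bid $774k: Vik is highest, pays the top rival bid $764k; payoff $429k − $764k = −$335k.
Change in payoff = −$335k − ($0k) = −$335k.

−$335k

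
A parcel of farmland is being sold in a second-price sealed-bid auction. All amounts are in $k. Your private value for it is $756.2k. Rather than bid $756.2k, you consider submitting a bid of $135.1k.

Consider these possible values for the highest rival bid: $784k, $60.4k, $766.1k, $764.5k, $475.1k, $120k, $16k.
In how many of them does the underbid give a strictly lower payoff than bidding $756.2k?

1

The deviation hurts exactly when the highest competing bid lies strictly between $135.1k and $756.2k — underbidding then forfeits a profitable win.
$784k: above both → same outcome either way.
$60.4k: below both → same outcome either way.
$766.1k: above both → same outcome either way.
$764.5k: above both → same outcome either way.
$475.1k: inside the interval → strictly worse (loss $281.1k).
$120k: below both → same outcome either way.
$16k: below both → same outcome either way.
Count: 1.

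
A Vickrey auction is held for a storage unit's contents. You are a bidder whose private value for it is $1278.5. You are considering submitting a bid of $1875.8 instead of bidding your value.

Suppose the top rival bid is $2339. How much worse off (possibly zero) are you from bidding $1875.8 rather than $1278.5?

Bidding your value $1278.5: you lose (since $1278.5 < $2339). Payoff $0.
Bidding $1875.8: you lose. Payoff $0.
Difference = $0 − $0 = $0; both bids lead to the same outcome because the competing bid is above both your value and your alternative bid.

$0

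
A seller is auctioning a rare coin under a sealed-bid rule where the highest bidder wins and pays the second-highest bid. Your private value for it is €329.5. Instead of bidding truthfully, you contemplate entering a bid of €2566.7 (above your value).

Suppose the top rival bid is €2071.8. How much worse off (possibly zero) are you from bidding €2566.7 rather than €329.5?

€1742.3

Bidding your value €329.5: you lose (since €329.5 < €2071.8). Payoff €0.
Bidding €2566.7: you win and pay €2071.8. Payoff €329.5 − €2071.8 = −€1742.3.
The competing bid €2071.8 lies between your value and your inflated bid, so overbidding wins an item priced above your value.
Loss from deviating = €0 − (−€1742.3) = €1742.3.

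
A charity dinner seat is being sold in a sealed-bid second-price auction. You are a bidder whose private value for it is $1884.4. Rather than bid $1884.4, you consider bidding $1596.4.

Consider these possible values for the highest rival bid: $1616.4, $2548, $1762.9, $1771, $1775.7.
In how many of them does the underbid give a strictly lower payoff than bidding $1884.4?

The deviation hurts exactly when the highest competing bid lies strictly between $1596.4 and $1884.4 — underbidding then forfeits a profitable win.
$1616.4: inside the interval → strictly worse (loss $268).
$2548: above both → same outcome either way.
$1762.9: inside the interval → strictly worse (loss $121.5).
$1771: inside the interval → strictly worse (loss $113.4).
$1775.7: inside the interval → strictly worse (loss $108.7).
Count: 4.

4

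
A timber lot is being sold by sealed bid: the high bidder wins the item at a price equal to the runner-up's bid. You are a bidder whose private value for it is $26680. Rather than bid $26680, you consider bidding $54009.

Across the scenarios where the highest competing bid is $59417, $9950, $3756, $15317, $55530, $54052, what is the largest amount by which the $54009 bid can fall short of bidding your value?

$0

$59417: same outcome either way → loss $0.
$9950: same outcome either way → loss $0.
$3756: same outcome either way → loss $0.
$15317: same outcome either way → loss $0.
$55530: same outcome either way → loss $0.
$54052: same outcome either way → loss $0.
Maximum loss: $0.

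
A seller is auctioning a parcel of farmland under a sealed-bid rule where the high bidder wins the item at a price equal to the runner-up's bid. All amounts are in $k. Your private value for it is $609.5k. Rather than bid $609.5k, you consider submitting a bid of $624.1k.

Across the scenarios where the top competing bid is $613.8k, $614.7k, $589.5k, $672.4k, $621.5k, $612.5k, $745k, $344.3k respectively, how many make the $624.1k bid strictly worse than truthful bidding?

The deviation hurts exactly when the highest competing bid lies strictly between $609.5k and $624.1k — overbidding then wins at a price above your value.
$613.8k: inside the interval → strictly worse (loss $4.3k).
$614.7k: inside the interval → strictly worse (loss $5.2k).
$589.5k: below both → same outcome either way.
$672.4k: above both → same outcome either way.
$621.5k: inside the interval → strictly worse (loss $12k).
$612.5k: inside the interval → strictly worse (loss $3k).
$745k: above both → same outcome either way.
$344.3k: below both → same outcome either way.
Count: 4.

4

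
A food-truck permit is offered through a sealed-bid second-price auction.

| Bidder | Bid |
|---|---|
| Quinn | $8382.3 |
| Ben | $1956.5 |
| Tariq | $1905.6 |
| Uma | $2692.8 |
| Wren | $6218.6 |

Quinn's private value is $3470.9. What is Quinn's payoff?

−$2747.7

Highest bid: Quinn at $8382.3, so Quinn wins.
Second-highest bid: Wren at $6218.6 — that is the price the winner pays.
Quinn's payoff = value − price = $3470.9 − $6218.6 = −$2747.7.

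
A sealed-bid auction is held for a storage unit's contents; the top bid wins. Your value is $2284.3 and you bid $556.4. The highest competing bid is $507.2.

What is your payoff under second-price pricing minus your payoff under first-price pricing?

You have the highest bid, so you win under either rule.
Second-price: pay $507.2 → payoff $1777.1.
First-price: pay your own bid $556.4 → payoff $1727.9.
Difference = $1777.1 − ($1727.9) = $49.2.

$49.2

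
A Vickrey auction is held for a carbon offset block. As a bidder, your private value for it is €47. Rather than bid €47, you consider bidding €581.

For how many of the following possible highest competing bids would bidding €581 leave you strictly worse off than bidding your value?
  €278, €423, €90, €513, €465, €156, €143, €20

The deviation hurts exactly when the highest competing bid lies strictly between €47 and €581 — overbidding then wins at a price above your value.
€278: inside the interval → strictly worse (loss €231).
€423: inside the interval → strictly worse (loss €376).
€90: inside the interval → strictly worse (loss €43).
€513: inside the interval → strictly worse (loss €466).
€465: inside the interval → strictly worse (loss €418).
€156: inside the interval → strictly worse (loss €109).
€143: inside the interval → strictly worse (loss €96).
€20: below both → same outcome either way.
Count: 7.

7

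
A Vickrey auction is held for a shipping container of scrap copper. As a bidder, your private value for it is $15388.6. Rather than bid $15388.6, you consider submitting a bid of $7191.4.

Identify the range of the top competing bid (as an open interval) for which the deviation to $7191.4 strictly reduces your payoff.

($7191.4, $15388.6)

If the competing bid is below $7191.4, both bids win at the same price — no difference.
If it is above $15388.6, both bids lose — no difference.
If it lies strictly between $7191.4 and $15388.6, bidding your value wins at a price below your value (positive payoff) while bidding $7191.4 loses (payoff 0).
So the deviation strictly hurts on the open interval ($7191.4, $15388.6).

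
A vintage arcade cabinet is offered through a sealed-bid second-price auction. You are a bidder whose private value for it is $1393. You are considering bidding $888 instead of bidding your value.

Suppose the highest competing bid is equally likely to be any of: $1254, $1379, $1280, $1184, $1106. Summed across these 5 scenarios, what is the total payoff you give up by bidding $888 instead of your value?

The deviation costs you only when the competing bid falls strictly between $888 and $1393; elsewhere both bids give the same outcome.
$1254: truthful payoff $139, deviation payoff $0 → loss $139.
$1379: truthful payoff $14, deviation payoff $0 → loss $14.
$1280: truthful payoff $113, deviation payoff $0 → loss $113.
$1184: truthful payoff $209, deviation payoff $0 → loss $209.
$1106: truthful payoff $287, deviation payoff $0 → loss $287.
Total loss = $139 + $14 + $113 + $209 + $287 = $762.

$762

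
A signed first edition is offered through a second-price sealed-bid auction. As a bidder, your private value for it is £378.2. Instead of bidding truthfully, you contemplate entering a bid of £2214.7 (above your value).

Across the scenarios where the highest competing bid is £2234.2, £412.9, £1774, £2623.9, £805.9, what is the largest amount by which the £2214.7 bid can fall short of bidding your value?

£1395.8

£2234.2: same outcome either way → loss £0.
£412.9: truthful gives £0, deviation gives −£34.7 → loss £34.7.
£1774: truthful gives £0, deviation gives −£1395.8 → loss £1395.8.
£2623.9: same outcome either way → loss £0.
£805.9: truthful gives £0, deviation gives −£427.7 → loss £427.7.
Maximum loss: £1395.8.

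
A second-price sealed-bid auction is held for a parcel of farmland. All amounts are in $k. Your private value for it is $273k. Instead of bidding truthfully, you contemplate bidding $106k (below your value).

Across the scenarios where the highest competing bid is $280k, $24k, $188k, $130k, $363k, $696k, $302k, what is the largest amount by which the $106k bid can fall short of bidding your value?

$143k

$280k: same outcome either way → loss $0k.
$24k: same outcome either way → loss $0k.
$188k: truthful gives $85k, deviation gives $0k → loss $85k.
$130k: truthful gives $143k, deviation gives $0k → loss $143k.
$363k: same outcome either way → loss $0k.
$696k: same outcome either way → loss $0k.
$302k: same outcome either way → loss $0k.
Maximum loss: $143k.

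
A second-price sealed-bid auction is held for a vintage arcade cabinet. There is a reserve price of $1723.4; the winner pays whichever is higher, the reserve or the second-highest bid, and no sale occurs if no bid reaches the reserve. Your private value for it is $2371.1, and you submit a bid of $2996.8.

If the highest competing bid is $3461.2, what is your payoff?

$0

Your bid $2996.8 is below the highest competing bid $3461.2, so you lose. Payoff $0.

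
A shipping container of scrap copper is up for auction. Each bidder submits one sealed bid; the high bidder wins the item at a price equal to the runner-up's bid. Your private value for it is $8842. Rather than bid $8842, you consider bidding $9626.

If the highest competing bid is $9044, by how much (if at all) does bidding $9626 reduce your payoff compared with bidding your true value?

$202

Bidding your value $8842: you lose (since $8842 < $9044). Payoff $0.
Bidding $9626: you win and pay $9044. Payoff $8842 − $9044 = −$202.
The competing bid $9044 lies between your value and your inflated bid, so overbidding wins an item priced above your value.
Loss from deviating = $0 − (−$202) = $202.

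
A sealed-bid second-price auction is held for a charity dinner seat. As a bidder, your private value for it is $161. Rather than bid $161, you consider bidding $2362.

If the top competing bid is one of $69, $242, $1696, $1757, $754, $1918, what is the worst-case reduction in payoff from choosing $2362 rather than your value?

$1757

$69: same outcome either way → loss $0.
$242: truthful gives $0, deviation gives −$81 → loss $81.
$1696: truthful gives $0, deviation gives −$1535 → loss $1535.
$1757: truthful gives $0, deviation gives −$1596 → loss $1596.
$754: truthful gives $0, deviation gives −$593 → loss $593.
$1918: truthful gives $0, deviation gives −$1757 → loss $1757.
Maximum loss: $1757.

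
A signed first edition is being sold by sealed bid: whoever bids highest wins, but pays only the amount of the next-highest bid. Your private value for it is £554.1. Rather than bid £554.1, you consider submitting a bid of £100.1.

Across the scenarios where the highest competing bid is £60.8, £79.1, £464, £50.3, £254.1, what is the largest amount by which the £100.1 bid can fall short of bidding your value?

£300

£60.8: same outcome either way → loss £0.
£79.1: same outcome either way → loss £0.
£464: truthful gives £90.1, deviation gives £0 → loss £90.1.
£50.3: same outcome either way → loss £0.
£254.1: truthful gives £300, deviation gives £0 → loss £300.
Maximum loss: £300.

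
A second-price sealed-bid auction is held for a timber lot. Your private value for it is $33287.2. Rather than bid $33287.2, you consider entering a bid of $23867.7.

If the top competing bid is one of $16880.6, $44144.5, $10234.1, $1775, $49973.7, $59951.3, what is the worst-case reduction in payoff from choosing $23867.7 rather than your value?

$16880.6: same outcome either way → loss $0.
$44144.5: same outcome either way → loss $0.
$10234.1: same outcome either way → loss $0.
$1775: same outcome either way → loss $0.
$49973.7: same outcome either way → loss $0.
$59951.3: same outcome either way → loss $0.
Maximum loss: $0.

$0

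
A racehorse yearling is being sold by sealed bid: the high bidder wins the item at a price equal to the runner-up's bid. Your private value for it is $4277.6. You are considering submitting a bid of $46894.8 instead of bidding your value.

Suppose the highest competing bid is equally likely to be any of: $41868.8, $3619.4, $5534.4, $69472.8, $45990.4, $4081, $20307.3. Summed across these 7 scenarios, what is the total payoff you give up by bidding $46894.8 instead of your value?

The deviation costs you only when the competing bid falls strictly between $4277.6 and $46894.8; elsewhere both bids give the same outcome.
$41868.8: truthful payoff $0, deviation payoff −$37591.2 → loss $37591.2.
$3619.4: outcomes coincide → loss $0.
$5534.4: truthful payoff $0, deviation payoff −$1256.8 → loss $1256.8.
$69472.8: outcomes coincide → loss $0.
$45990.4: truthful payoff $0, deviation payoff −$41712.8 → loss $41712.8.
$4081: outcomes coincide → loss $0.
$20307.3: truthful payoff $0, deviation payoff −$16029.7 → loss $16029.7.
Total loss = $37591.2 + $1256.8 + $41712.8 + $16029.7 = $96590.5.

$96590.5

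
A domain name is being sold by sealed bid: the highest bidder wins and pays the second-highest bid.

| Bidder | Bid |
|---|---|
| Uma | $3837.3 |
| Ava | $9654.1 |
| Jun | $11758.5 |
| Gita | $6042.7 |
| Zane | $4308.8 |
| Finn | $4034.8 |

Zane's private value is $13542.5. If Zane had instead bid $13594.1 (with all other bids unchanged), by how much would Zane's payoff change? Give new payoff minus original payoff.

The highest bid among the other bidders is $11758.5; Zane's bid doesn't change that.
Original bid $4308.8: Zane is not highest (top rival bid is $11758.5); payoff $0.
Alternative bid $13594.1: Zane is highest, pays the top rival bid $11758.5; payoff $13542.5 − $11758.5 = $1784.
Change in payoff = $1784 − ($0) = $1784.

$1784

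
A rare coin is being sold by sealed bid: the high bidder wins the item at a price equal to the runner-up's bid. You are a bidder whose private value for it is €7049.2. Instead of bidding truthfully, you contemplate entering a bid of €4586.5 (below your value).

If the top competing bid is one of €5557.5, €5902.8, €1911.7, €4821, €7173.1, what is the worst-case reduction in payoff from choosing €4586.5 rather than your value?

€5557.5: truthful gives €1491.7, deviation gives €0 → loss €1491.7.
€5902.8: truthful gives €1146.4, deviation gives €0 → loss €1146.4.
€1911.7: same outcome either way → loss €0.
€4821: truthful gives €2228.2, deviation gives €0 → loss €2228.2.
€7173.1: same outcome either way → loss €0.
Maximum loss: €2228.2.

€2228.2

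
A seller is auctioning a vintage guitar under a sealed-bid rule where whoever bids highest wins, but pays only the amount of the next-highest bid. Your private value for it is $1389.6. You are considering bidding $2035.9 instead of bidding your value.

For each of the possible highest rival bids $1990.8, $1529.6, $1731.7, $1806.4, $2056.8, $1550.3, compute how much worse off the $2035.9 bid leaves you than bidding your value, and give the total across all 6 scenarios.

The deviation costs you only when the competing bid falls strictly between $1389.6 and $2035.9; elsewhere both bids give the same outcome.
$1990.8: truthful payoff $0, deviation payoff −$601.2 → loss $601.2.
$1529.6: truthful payoff $0, deviation payoff −$140 → loss $140.
$1731.7: truthful payoff $0, deviation payoff −$342.1 → loss $342.1.
$1806.4: truthful payoff $0, deviation payoff −$416.8 → loss $416.8.
$2056.8: outcomes coincide → loss $0.
$1550.3: truthful payoff $0, deviation payoff −$160.7 → loss $160.7.
Total loss = $601.2 + $140 + $342.1 + $416.8 + $160.7 = $1660.8.

$1660.8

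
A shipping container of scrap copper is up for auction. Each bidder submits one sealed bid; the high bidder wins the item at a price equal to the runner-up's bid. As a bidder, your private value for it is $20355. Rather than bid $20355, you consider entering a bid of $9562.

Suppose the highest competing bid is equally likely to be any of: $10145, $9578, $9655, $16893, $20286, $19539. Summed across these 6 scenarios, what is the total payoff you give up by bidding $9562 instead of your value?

$36034

The deviation costs you only when the competing bid falls strictly between $9562 and $20355; elsewhere both bids give the same outcome.
$10145: truthful payoff $10210, deviation payoff $0 → loss $10210.
$9578: truthful payoff $10777, deviation payoff $0 → loss $10777.
$9655: truthful payoff $10700, deviation payoff $0 → loss $10700.
$16893: truthful payoff $3462, deviation payoff $0 → loss $3462.
$20286: truthful payoff $69, deviation payoff $0 → loss $69.
$19539: truthful payoff $816, deviation payoff $0 → loss $816.
Total loss = $10210 + $10777 + $10700 + $3462 + $69 + $816 = $36034.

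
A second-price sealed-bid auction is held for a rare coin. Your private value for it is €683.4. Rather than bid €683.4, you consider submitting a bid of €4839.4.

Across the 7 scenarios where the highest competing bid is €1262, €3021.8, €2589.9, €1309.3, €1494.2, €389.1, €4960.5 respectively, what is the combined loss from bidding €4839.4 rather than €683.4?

€6260.2

The deviation costs you only when the competing bid falls strictly between €683.4 and €4839.4; elsewhere both bids give the same outcome.
€1262: truthful payoff €0, deviation payoff −€578.6 → loss €578.6.
€3021.8: truthful payoff €0, deviation payoff −€2338.4 → loss €2338.4.
€2589.9: truthful payoff €0, deviation payoff −€1906.5 → loss €1906.5.
€1309.3: truthful payoff €0, deviation payoff −€625.9 → loss €625.9.
€1494.2: truthful payoff €0, deviation payoff −€810.8 → loss €810.8.
€389.1: outcomes coincide → loss €0.
€4960.5: outcomes coincide → loss €0.
Total loss = €578.6 + €2338.4 + €1906.5 + €625.9 + €810.8 = €6260.2.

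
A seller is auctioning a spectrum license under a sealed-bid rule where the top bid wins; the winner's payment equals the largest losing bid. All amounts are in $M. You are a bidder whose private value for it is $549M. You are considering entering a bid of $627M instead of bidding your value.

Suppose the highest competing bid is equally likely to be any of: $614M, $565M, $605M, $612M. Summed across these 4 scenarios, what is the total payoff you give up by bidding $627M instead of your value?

$200M

The deviation costs you only when the competing bid falls strictly between $549M and $627M; elsewhere both bids give the same outcome.
$614M: truthful payoff $0M, deviation payoff −$65M → loss $65M.
$565M: truthful payoff $0M, deviation payoff −$16M → loss $16M.
$605M: truthful payoff $0M, deviation payoff −$56M → loss $56M.
$612M: truthful payoff $0M, deviation payoff −$63M → loss $63M.
Total loss = $65M + $16M + $56M + $63M = $200M.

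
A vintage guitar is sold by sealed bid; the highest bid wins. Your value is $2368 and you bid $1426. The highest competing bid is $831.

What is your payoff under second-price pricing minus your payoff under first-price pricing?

$595

You have the highest bid, so you win under either rule.
Second-price: pay $831 → payoff $1537.
First-price: pay your own bid $1426 → payoff $942.
Difference = $1537 − ($942) = $595.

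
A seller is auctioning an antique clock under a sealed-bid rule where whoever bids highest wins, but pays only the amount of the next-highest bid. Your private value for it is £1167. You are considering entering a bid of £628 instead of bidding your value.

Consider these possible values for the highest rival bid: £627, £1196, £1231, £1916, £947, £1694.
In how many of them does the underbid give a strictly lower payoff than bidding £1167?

1

The deviation hurts exactly when the highest competing bid lies strictly between £628 and £1167 — underbidding then forfeits a profitable win.
£627: below both → same outcome either way.
£1196: above both → same outcome either way.
£1231: above both → same outcome either way.
£1916: above both → same outcome either way.
£947: inside the interval → strictly worse (loss £220).
£1694: above both → same outcome either way.
Count: 1.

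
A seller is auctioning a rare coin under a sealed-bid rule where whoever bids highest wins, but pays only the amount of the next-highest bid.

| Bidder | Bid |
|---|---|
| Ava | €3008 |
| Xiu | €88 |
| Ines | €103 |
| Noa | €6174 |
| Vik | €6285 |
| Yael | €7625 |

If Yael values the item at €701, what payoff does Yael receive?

Highest bid: Yael at €7625, so Yael wins.
Second-highest bid: Vik at €6285 — that is the price the winner pays.
Yael's payoff = value − price = €701 − €6285 = −€5584.

−€5584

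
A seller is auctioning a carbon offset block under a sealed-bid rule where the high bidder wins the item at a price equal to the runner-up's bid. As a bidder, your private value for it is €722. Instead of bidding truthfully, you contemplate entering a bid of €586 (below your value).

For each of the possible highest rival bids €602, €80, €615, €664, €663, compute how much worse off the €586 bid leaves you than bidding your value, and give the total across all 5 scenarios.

The deviation costs you only when the competing bid falls strictly between €586 and €722; elsewhere both bids give the same outcome.
€602: truthful payoff €120, deviation payoff €0 → loss €120.
€80: outcomes coincide → loss €0.
€615: truthful payoff €107, deviation payoff €0 → loss €107.
€664: truthful payoff €58, deviation payoff €0 → loss €58.
€663: truthful payoff €59, deviation payoff €0 → loss €59.
Total loss = €120 + €107 + €58 + €59 = €344.
Because the price is fixed by the runner-up's bid, deviating from your value can only change a good outcome into a bad one — never the reverse.

€344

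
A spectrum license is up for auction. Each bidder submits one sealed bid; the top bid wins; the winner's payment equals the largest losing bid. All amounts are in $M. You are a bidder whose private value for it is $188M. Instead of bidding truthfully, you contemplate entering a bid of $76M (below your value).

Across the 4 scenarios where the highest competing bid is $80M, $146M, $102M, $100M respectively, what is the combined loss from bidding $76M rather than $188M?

$324M

The deviation costs you only when the competing bid falls strictly between $76M and $188M; elsewhere both bids give the same outcome.
$80M: truthful payoff $108M, deviation payoff $0M → loss $108M.
$146M: truthful payoff $42M, deviation payoff $0M → loss $42M.
$102M: truthful payoff $86M, deviation payoff $0M → loss $86M.
$100M: truthful payoff $88M, deviation payoff $0M → loss $88M.
Total loss = $108M + $42M + $86M + $88M = $324M.
Truthful bidding weakly dominates here: raising your bid can only win items priced above your value, and lowering it can only forfeit items priced below.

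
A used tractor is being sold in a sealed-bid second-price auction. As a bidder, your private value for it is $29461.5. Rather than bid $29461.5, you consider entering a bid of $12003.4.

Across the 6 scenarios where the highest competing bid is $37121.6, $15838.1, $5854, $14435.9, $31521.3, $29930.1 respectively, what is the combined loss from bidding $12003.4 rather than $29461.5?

$28649

The deviation costs you only when the competing bid falls strictly between $12003.4 and $29461.5; elsewhere both bids give the same outcome.
$37121.6: outcomes coincide → loss $0.
$15838.1: truthful payoff $13623.4, deviation payoff $0 → loss $13623.4.
$5854: outcomes coincide → loss $0.
$14435.9: truthful payoff $15025.6, deviation payoff $0 → loss $15025.6.
$31521.3: outcomes coincide → loss $0.
$29930.1: outcomes coincide → loss $0.
Total loss = $13623.4 + $15025.6 = $28649.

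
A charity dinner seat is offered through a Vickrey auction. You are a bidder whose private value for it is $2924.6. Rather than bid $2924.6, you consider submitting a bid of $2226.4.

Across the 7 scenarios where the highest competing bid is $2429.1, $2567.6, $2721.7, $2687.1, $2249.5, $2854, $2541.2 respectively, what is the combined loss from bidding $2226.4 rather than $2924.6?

$2422

The deviation costs you only when the competing bid falls strictly between $2226.4 and $2924.6; elsewhere both bids give the same outcome.
$2429.1: truthful payoff $495.5, deviation payoff $0 → loss $495.5.
$2567.6: truthful payoff $357, deviation payoff $0 → loss $357.
$2721.7: truthful payoff $202.9, deviation payoff $0 → loss $202.9.
$2687.1: truthful payoff $237.5, deviation payoff $0 → loss $237.5.
$2249.5: truthful payoff $675.1, deviation payoff $0 → loss $675.1.
$2854: truthful payoff $70.6, deviation payoff $0 → loss $70.6.
$2541.2: truthful payoff $383.4, deviation payoff $0 → loss $383.4.
Total loss = $495.5 + $357 + $202.9 + $237.5 + $675.1 + $70.6 + $383.4 = $2422.
Truthful bidding weakly dominates here: raising your bid can only win items priced above your value, and lowering it can only forfeit items priced below.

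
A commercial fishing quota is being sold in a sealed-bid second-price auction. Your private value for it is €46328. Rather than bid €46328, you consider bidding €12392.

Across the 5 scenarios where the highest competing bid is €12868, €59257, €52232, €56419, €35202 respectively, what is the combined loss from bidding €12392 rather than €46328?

The deviation costs you only when the competing bid falls strictly between €12392 and €46328; elsewhere both bids give the same outcome.
€12868: truthful payoff €33460, deviation payoff €0 → loss €33460.
€59257: outcomes coincide → loss €0.
€52232: outcomes coincide → loss €0.
€56419: outcomes coincide → loss €0.
€35202: truthful payoff €11126, deviation payoff €0 → loss €11126.
Total loss = €33460 + €11126 = €44586.

€44586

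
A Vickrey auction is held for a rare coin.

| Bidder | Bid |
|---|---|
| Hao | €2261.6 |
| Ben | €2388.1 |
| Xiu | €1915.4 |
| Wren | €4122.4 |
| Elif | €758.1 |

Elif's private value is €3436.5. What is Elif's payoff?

€0

Highest bid: Wren at €4122.4, so Wren wins.
Second-highest bid: Ben at €2388.1 — that is the price the winner pays.
Elif did not win, so Elif pays nothing and receives nothing: payoff €0.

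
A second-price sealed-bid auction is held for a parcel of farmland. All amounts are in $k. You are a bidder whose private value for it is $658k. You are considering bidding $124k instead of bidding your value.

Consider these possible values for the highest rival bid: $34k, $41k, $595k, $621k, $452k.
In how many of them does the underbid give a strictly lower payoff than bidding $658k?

The deviation hurts exactly when the highest competing bid lies strictly between $124k and $658k — underbidding then forfeits a profitable win.
$34k: below both → same outcome either way.
$41k: below both → same outcome either way.
$595k: inside the interval → strictly worse (loss $63k).
$621k: inside the interval → strictly worse (loss $37k).
$452k: inside the interval → strictly worse (loss $206k).
Count: 3.

3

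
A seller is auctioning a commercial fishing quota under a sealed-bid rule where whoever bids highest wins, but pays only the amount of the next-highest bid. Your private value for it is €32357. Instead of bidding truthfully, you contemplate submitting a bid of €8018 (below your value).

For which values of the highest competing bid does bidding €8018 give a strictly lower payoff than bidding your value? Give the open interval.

(€8018, €32357)

If the competing bid is below €8018, both bids win at the same price — no difference.
If it is above €32357, both bids lose — no difference.
If it lies strictly between €8018 and €32357, bidding your value wins at a price below your value (positive payoff) while bidding €8018 loses (payoff 0).
So the deviation strictly hurts on the open interval (€8018, €32357).
In a second-price auction your bid sets only whether you win, not what you pay, so bidding your true value is weakly dominant.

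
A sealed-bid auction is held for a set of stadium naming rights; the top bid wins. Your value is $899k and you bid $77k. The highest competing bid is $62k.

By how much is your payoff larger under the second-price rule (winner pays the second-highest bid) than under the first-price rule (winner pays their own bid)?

You have the highest bid, so you win under either rule.
Second-price: pay $62k → payoff $837k.
First-price: pay your own bid $77k → payoff $822k.
Difference = $837k − ($822k) = $15k.

$15k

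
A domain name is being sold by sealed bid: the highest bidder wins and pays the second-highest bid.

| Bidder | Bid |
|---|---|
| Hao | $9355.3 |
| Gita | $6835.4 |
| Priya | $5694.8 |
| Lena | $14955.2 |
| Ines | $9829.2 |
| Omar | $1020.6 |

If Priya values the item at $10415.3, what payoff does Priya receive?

Highest bid: Lena at $14955.2, so Lena wins.
Second-highest bid: Ines at $9829.2 — that is the price the winner pays.
Priya did not win, so Priya pays nothing and receives nothing: payoff $0.

$0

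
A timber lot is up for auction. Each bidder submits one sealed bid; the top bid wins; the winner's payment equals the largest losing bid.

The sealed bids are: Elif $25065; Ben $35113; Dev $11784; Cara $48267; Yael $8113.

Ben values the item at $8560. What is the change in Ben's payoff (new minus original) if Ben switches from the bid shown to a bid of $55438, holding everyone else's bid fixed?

−$39707

The highest bid among the other bidders is $48267; Ben's bid doesn't change that.
Original bid $35113: Ben is not highest (top rival bid is $48267); payoff $0.
Alternative bid $55438: Ben is highest, pays the top rival bid $48267; payoff $8560 − $48267 = −$39707.
Change in payoff = −$39707 − ($0) = −$39707.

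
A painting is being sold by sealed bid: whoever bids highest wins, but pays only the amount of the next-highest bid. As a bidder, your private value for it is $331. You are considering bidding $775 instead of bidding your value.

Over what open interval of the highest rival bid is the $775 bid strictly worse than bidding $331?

If the competing bid is below $331, both bids win at the same price — no difference.
If it is above $775, both bids lose — no difference.
If it lies strictly between $331 and $775, bidding your value loses (payoff 0) while bidding $775 wins at a price above your value (payoff negative).
So the deviation strictly hurts on the open interval ($331, $775).

($331, $775)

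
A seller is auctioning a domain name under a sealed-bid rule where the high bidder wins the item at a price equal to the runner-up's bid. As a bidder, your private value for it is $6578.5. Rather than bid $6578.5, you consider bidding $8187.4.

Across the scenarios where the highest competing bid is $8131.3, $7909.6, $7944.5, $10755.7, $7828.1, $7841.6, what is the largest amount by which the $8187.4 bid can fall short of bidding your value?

$8131.3: truthful gives $0, deviation gives −$1552.8 → loss $1552.8.
$7909.6: truthful gives $0, deviation gives −$1331.1 → loss $1331.1.
$7944.5: truthful gives $0, deviation gives −$1366 → loss $1366.
$10755.7: same outcome either way → loss $0.
$7828.1: truthful gives $0, deviation gives −$1249.6 → loss $1249.6.
$7841.6: truthful gives $0, deviation gives −$1263.1 → loss $1263.1.
Maximum loss: $1552.8.

$1552.8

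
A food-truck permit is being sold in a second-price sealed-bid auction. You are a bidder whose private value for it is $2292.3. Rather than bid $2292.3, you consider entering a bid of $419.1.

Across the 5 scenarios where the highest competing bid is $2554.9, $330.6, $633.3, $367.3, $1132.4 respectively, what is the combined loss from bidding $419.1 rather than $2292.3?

$2818.9

The deviation costs you only when the competing bid falls strictly between $419.1 and $2292.3; elsewhere both bids give the same outcome.
$2554.9: outcomes coincide → loss $0.
$330.6: outcomes coincide → loss $0.
$633.3: truthful payoff $1659, deviation payoff $0 → loss $1659.
$367.3: outcomes coincide → loss $0.
$1132.4: truthful payoff $1159.9, deviation payoff $0 → loss $1159.9.
Total loss = $1659 + $1159.9 = $2818.9.
Because the price is fixed by the runner-up's bid, deviating from your value can only change a good outcome into a bad one — never the reverse.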